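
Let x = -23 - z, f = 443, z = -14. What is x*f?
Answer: -3987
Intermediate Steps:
x = -9 (x = -23 - 1*(-14) = -23 + 14 = -9)
x*f = -9*443 = -3987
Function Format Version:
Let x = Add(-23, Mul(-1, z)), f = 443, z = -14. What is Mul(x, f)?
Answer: -3987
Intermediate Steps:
x = -9 (x = Add(-23, Mul(-1, -14)) = Add(-23, 14) = -9)
Mul(x, f) = Mul(-9, 443) = -3987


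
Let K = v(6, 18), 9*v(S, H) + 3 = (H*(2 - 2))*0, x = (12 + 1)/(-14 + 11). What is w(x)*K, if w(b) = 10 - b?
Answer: -43/9 ≈ -4.7778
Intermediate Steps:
x = -13/3 (x = 13/(-3) = 13*(-⅓) = -13/3 ≈ -4.3333)
v(S, H) = -⅓ (v(S, H) = -⅓ + ((H*(2 - 2))*0)/9 = -⅓ + ((H*0)*0)/9 = -⅓ + (0*0)/9 = -⅓ + (⅑)*0 = -⅓ + 0 = -⅓)
K = -⅓ ≈ -0.33333
w(x)*K = (10 - 1*(-13/3))*(-⅓) = (10 + 13/3)*(-⅓) = (43/3)*(-⅓) = -43/9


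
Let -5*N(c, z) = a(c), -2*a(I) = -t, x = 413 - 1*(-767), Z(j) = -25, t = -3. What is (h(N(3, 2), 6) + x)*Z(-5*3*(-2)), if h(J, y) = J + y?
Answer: -59315/2 ≈ -29658.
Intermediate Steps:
x = 1180 (x = 413 + 767 = 1180)
a(I) = -3/2 (a(I) = -(-1)*(-3)/2 = -½*3 = -3/2)
N(c, z) = 3/10 (N(c, z) = -⅕*(-3/2) = 3/10)
(h(N(3, 2), 6) + x)*Z(-5*3*(-2)) = ((3/10 + 6) + 1180)*(-25) = (63/10 + 1180)*(-25) = (11863/10)*(-25) = -59315/2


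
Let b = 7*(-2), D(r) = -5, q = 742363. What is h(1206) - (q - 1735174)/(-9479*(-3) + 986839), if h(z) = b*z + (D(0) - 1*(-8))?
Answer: -17137881345/1015276 ≈ -16880.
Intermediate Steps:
b = -14
h(z) = 3 - 14*z (h(z) = -14*z + (-5 - 1*(-8)) = -14*z + (-5 + 8) = -14*z + 3 = 3 - 14*z)
h(1206) - (q - 1735174)/(-9479*(-3) + 986839) = (3 - 14*1206) - (742363 - 1735174)/(-9479*(-3) + 986839) = (3 - 16884) - (-992811)/(28437 + 986839) = -16881 - (-992811)/1015276 = -16881 - 1*(-992811/1015276) = -16881 + 992811/1015276 = -17137881345/1015276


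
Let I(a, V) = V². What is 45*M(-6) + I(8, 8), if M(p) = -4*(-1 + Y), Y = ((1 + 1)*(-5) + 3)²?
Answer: -8576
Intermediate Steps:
Y = 49 (Y = (2*(-5) + 3)² = (-10 + 3)² = (-7)² = 49)
M(p) = -192 (M(p) = -4*(-1 + 49) = -4*48 = -192)
45*M(-6) + I(8, 8) = 45*(-192) + 8² = -8640 + 64 = -8576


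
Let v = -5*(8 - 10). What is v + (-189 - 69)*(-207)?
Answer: 53416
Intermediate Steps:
v = 10 (v = -5*(-2) = 10)
v + (-189 - 69)*(-207) = 10 + (-189 - 69)*(-207) = 10 - 258*(-207) = 10 + 53406 = 53416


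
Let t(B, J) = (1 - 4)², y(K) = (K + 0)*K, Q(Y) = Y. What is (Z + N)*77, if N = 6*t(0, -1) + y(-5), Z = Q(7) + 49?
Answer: 10395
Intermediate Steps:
y(K) = K² (y(K) = K*K = K²)
t(B, J) = 9 (t(B, J) = (-3)² = 9)
Z = 56 (Z = 7 + 49 = 56)
N = 79 (N = 6*9 + (-5)² = 54 + 25 = 79)
(Z + N)*77 = (56 + 79)*77 = 135*77 = 10395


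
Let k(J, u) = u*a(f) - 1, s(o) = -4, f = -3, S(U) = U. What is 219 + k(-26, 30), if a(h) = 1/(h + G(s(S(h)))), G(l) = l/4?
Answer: 421/2 ≈ 210.50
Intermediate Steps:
G(l) = l/4 (G(l) = l*(¼) = l/4)
a(h) = 1/(-1 + h) (a(h) = 1/(h + (¼)*(-4)) = 1/(h - 1) = 1/(-1 + h))
k(J, u) = -1 - u/4 (k(J, u) = u/(-1 - 3) - 1 = u/(-4) - 1 = u*(-¼) - 1 = -u/4 - 1 = -1 - u/4)
219 + k(-26, 30) = 219 + (-1 - ¼*30) = 219 + (-1 - 15/2) = 219 - 17/2 = 421/2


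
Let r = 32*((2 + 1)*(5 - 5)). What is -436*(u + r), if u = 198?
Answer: -86328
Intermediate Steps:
r = 0 (r = 32*(3*0) = 32*0 = 0)
-436*(u + r) = -436*(198 + 0) = -436*198 = -86328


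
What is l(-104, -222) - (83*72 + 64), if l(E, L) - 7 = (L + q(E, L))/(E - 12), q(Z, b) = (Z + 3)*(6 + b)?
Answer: -360711/58 ≈ -6219.2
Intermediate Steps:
q(Z, b) = (3 + Z)*(6 + b)
l(E, L) = 7 + (18 + 4*L + 6*E + E*L)/(-12 + E) (l(E, L) = 7 + (L + (18 + 3*L + 6*E + E*L))/(E - 12) = 7 + (18 + 4*L + 6*E + E*L)/(-12 + E))
l(-104, -222) - (83*72 + 64) = (-66 + 4*(-222) + 13*(-104) - 104*(-222))/(-12 - 104) - (83*72 + 64) = (-66 - 888 - 1352 + 23088)/(-116) - (5976 + 64) = -1/116*20782 - 1*6040 = -10391/58 - 6040 = -360711/58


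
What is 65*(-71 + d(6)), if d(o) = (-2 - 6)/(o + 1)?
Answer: -32825/7 ≈ -4689.3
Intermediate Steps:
d(o) = -8/(1 + o)
65*(-71 + d(6)) = 65*(-71 - 8/(1 + 6)) = 65*(-71 - 8/7) = 65*(-505/7) = -32825/7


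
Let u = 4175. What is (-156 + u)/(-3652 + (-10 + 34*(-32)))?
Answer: -4019/4750 ≈ -0.84611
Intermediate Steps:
(-156 + u)/(-3652 + (-10 + 34*(-32))) = (-156 + 4175)/(-3652 + (-10 + 34*(-32))) = 4019/(-3652 + (-10 - 1088)) = 4019/(-3652 - 1098) = 4019/(-4750) = 4019*(-1/4750) = -4019/4750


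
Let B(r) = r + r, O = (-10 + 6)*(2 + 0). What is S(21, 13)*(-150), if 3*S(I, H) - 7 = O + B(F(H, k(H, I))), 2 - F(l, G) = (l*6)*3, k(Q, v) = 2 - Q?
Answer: 23250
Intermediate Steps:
O = -8 (O = -4*2 = -8)
F(l, G) = 2 - 18*l (F(l, G) = 2 - l*6*3 = 2 - 6*l*3 = 2 - 18*l)
B(r) = 2*r
S(I, H) = 1 - 12*H (S(I, H) = 7/3 + (-8 + 2*(2 - 18*H))/3 = 7/3 + (-8 + (4 - 36*H))/3 = 7/3 + (-4 - 36*H)/3 = 7/3 + (-4/3 - 12*H) = 1 - 12*H)
S(21, 13)*(-150) = (1 - 12*13)*(-150) = (1 - 156)*(-150) = -155*(-150) = 23250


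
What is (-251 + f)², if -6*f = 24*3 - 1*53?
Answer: 2325625/36 ≈ 64601.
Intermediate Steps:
f = -19/6 (f = -(24*3 - 1*53)/6 = -(72 - 53)/6 = -⅙*19 = -19/6 ≈ -3.1667)
(-251 + f)² = (-251 - 19/6)² = (-1525/6)² = 2325625/36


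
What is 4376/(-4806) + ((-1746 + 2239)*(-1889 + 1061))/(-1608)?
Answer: 81449659/322002 ≈ 252.95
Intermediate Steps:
4376/(-4806) + ((-1746 + 2239)*(-1889 + 1061))/(-1608) = 4376*(-1/4806) + (493*(-828))*(-1/1608) = -2188/2403 - 408204*(-1/1608) = -2188/2403 + 34017/134 = 81449659/322002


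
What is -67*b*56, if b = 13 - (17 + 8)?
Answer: 45024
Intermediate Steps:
b = -12 (b = 13 - 1*25 = 13 - 25 = -12)
-67*b*56 = -67*(-12)*56 = 804*56 = 45024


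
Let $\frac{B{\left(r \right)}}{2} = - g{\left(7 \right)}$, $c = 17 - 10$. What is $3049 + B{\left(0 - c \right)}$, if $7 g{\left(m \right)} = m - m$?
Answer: $3049$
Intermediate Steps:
$g{\left(m \right)} = 0$ ($g{\left(m \right)} = \frac{m - m}{7} = \frac{1}{7} \cdot 0 = 0$)
$c = 7$
$B{\left(r \right)} = 0$ ($B{\left(r \right)} = 2 \left(\left(-1\right) 0\right) = 2 \cdot 0 = 0$)
$3049 + B{\left(0 - c \right)} = 3049 + 0 = 3049$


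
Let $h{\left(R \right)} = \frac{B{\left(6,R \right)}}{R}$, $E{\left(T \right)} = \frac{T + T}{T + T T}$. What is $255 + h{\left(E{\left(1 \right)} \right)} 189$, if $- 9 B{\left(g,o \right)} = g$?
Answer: $129$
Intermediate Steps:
$B{\left(g,o \right)} = - \frac{g}{9}$
$E{\left(T \right)} = \frac{2 T}{T + T^{2}}$
$h{\left(R \right)} = - \frac{2}{3 R}$ ($h{\left(R \right)} = \frac{\left(- \frac{1}{9}\right) 6}{R} = - \frac{2}{3 R}$)
$255 + h{\left(E{\left(1 \right)} \right)} 189 = 255 + - \frac{2}{3 \frac{2}{1 + 1}} \cdot 189 = 255 + - \frac{2}{3 \cdot \frac{2}{2}} \cdot 189 = 255 + - \frac{2}{3 \cdot 2 \cdot \frac{1}{2}} \cdot 189 = 255 + - \frac{2}{3 \cdot 1} \cdot 189 = 255 + \left(- \frac{2}{3}\right) 1 \cdot 189 = 255 - 126 = 129$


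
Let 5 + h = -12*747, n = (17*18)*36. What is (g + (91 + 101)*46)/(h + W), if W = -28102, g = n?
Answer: -6616/12357 ≈ -0.53541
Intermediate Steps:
n = 11016 (n = 306*36 = 11016)
g = 11016
h = -8969 (h = -5 - 12*747 = -5 - 8964 = -8969)
(g + (91 + 101)*46)/(h + W) = (11016 + (91 + 101)*46)/(-8969 - 28102) = (11016 + 192*46)/(-37071) = (11016 + 8832)*(-1/37071) = 19848*(-1/37071) = -6616/12357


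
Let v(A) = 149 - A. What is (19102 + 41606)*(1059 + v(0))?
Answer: 73335264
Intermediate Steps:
(19102 + 41606)*(1059 + v(0)) = (19102 + 41606)*(1059 + (149 - 1*0)) = 60708*(1059 + (149 + 0)) = 60708*(1059 + 149) = 60708*1208 = 73335264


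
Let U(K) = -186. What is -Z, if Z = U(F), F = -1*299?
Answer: 186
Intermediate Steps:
F = -299
Z = -186
-Z = -1*(-186) = 186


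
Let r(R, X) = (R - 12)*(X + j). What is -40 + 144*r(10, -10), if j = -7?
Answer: 4856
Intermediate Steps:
r(R, X) = (-12 + R)*(-7 + X) (r(R, X) = (R - 12)*(X - 7) = (-12 + R)*(-7 + X))
-40 + 144*r(10, -10) = -40 + 144*(84 - 12*(-10) - 7*10 + 10*(-10)) = -40 + 144*(84 + 120 - 70 - 100) = -40 + 144*34 = -40 + 4896 = 4856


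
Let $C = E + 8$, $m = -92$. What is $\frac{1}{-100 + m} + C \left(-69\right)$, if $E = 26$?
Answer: $- \frac{450433}{192} \approx -2346.0$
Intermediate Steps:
$C = 34$ ($C = 26 + 8 = 34$)
$\frac{1}{-100 + m} + C \left(-69\right) = \frac{1}{-100 - 92} + 34 \left(-69\right) = \frac{1}{-192} - 2346 = - \frac{1}{192} - 2346 = - \frac{450433}{192}$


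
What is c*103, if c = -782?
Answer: -80546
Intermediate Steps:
c*103 = -782*103 = -80546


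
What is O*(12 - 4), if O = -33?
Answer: -264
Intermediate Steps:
O*(12 - 4) = -33*(12 - 4) = -33*8 = -264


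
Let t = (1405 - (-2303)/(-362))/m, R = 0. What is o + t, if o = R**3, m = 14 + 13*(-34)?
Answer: -506307/154936 ≈ -3.2678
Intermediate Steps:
m = -428 (m = 14 - 442 = -428)
t = -506307/154936 (t = (1405 - (-2303)/(-362))/(-428) = (1405 - (-2303)*(-1)/362)*(-1/428) = (1405 - 1*2303/362)*(-1/428) = (1405 - 2303/362)*(-1/428) = (506307/362)*(-1/428) = -506307/154936 ≈ -3.2678)
o = 0 (o = 0**3 = 0)
o + t = 0 - 506307/154936 = -506307/154936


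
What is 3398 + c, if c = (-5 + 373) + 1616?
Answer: 5382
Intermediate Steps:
c = 1984 (c = 368 + 1616 = 1984)
3398 + c = 3398 + 1984 = 5382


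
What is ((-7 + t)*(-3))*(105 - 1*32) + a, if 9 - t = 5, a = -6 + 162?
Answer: 813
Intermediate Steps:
a = 156
t = 4 (t = 9 - 1*5 = 9 - 5 = 4)
((-7 + t)*(-3))*(105 - 1*32) + a = ((-7 + 4)*(-3))*(105 - 1*32) + 156 = (-3*(-3))*(105 - 32) + 156 = 9*73 + 156 = 657 + 156 = 813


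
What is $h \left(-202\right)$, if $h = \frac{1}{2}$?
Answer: $-101$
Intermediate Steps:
$h = \frac{1}{2} \approx 0.5$
$h \left(-202\right) = \frac{1}{2} \left(-202\right) = -101$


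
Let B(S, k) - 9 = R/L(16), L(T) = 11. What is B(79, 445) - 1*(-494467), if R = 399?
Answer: 5439635/11 ≈ 4.9451e+5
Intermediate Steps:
B(S, k) = 498/11 (B(S, k) = 9 + 399/11 = 498/11)
B(79, 445) - 1*(-494467) = 498/11 - 1*(-494467) = 498/11 + 494467 = 5439635/11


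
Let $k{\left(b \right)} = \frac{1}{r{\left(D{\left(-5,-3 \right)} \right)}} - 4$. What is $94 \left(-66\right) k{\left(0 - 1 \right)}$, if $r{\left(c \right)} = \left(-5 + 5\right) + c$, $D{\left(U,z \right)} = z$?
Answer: $26884$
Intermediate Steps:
$r{\left(c \right)} = c$ ($r{\left(c \right)} = 0 + c = c$)
$k{\left(b \right)} = - \frac{13}{3}$ ($k{\left(b \right)} = \frac{1}{-3} - 4 = - \frac{1}{3} - 4 = - \frac{13}{3}$)
$94 \left(-66\right) k{\left(0 - 1 \right)} = 94 \left(-66\right) \left(- \frac{13}{3}\right) = \left(-6204\right) \left(- \frac{13}{3}\right) = 26884$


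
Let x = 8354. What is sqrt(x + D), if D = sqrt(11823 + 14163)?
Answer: sqrt(8354 + sqrt(25986)) ≈ 92.278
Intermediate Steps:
D = sqrt(25986) ≈ 161.20
sqrt(x + D) = sqrt(8354 + sqrt(25986))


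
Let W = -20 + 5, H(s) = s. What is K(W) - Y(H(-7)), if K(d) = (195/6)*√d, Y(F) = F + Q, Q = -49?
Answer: 56 + 65*I*√15/2 ≈ 56.0 + 125.87*I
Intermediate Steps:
Y(F) = -49 + F (Y(F) = F - 49 = -49 + F)
W = -15
K(d) = 65*√d/2 (K(d) = (195*(⅙))*√d = 65*√d/2)
K(W) - Y(H(-7)) = 65*√(-15)/2 - (-49 - 7) = 65*(I*√15)/2 - 1*(-56) = 65*I*√15/2 + 56 = 56 + 65*I*√15/2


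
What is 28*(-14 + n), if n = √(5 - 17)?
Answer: -392 + 56*I*√3 ≈ -392.0 + 96.995*I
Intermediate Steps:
n = 2*I*√3 (n = √(-12) = 2*I*√3 ≈ 3.4641*I)
28*(-14 + n) = 28*(-14 + 2*I*√3) = -392 + 56*I*√3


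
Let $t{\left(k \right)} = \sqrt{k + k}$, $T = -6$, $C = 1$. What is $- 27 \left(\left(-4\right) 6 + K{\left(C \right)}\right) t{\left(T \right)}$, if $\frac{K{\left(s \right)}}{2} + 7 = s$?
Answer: $1944 i \sqrt{3} \approx 3367.1 i$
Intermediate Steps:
$K{\left(s \right)} = -14 + 2 s$
$t{\left(k \right)} = \sqrt{2} \sqrt{k}$ ($t{\left(k \right)} = \sqrt{2 k} = \sqrt{2} \sqrt{k}$)
$- 27 \left(\left(-4\right) 6 + K{\left(C \right)}\right) t{\left(T \right)} = - 27 \left(\left(-4\right) 6 + \left(-14 + 2 \cdot 1\right)\right) \sqrt{2} \sqrt{-6} = - 27 \left(-24 + \left(-14 + 2\right)\right) \sqrt{2} i \sqrt{6} = - 27 \left(-24 - 12\right) 2 i \sqrt{3} = \left(-27\right) \left(-36\right) 2 i \sqrt{3} = 972 \cdot 2 i \sqrt{3} = 1944 i \sqrt{3}$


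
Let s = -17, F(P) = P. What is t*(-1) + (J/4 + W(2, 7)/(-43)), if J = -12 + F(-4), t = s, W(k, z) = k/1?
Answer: 557/43 ≈ 12.953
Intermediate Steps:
W(k, z) = k (W(k, z) = k*1 = k)
t = -17
J = -16 (J = -12 - 4 = -16)
t*(-1) + (J/4 + W(2, 7)/(-43)) = -17*(-1) + (-16/4 + 2/(-43)) = 17 + (-16*¼ + 2*(-1/43)) = 17 + (-4 - 2/43) = 17 - 174/43 = 557/43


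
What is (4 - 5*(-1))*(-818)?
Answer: -7362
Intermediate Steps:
(4 - 5*(-1))*(-818) = (4 + 5)*(-818) = 9*(-818) = -7362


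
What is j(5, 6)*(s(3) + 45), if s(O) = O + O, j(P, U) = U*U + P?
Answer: 2091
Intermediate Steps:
j(P, U) = P + U**2 (j(P, U) = U**2 + P = P + U**2)
s(O) = 2*O
j(5, 6)*(s(3) + 45) = (5 + 6**2)*(2*3 + 45) = (5 + 36)*(6 + 45) = 41*51 = 2091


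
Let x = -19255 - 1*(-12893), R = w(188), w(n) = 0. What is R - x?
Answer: 6362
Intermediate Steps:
R = 0
x = -6362 (x = -19255 + 12893 = -6362)
R - x = 0 - 1*(-6362) = 0 + 6362 = 6362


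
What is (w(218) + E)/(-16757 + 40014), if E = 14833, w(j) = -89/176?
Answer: 2610519/4093232 ≈ 0.63776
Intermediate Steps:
w(j) = -89/176 (w(j) = -89*1/176 = -89/176)
(w(218) + E)/(-16757 + 40014) = (-89/176 + 14833)/(-16757 + 40014) = (2610519/176)/23257 = (2610519/176)*(1/23257) = 2610519/4093232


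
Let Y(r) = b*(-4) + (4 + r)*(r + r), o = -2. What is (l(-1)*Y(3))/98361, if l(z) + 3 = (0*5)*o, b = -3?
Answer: -6/3643 ≈ -0.0016470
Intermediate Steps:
l(z) = -3 (l(z) = -3 + (0*5)*(-2) = -3 + 0*(-2) = -3 + 0 = -3)
Y(r) = 12 + 2*r*(4 + r) (Y(r) = -3*(-4) + (4 + r)*(r + r) = 12 + (4 + r)*(2*r) = 12 + 2*r*(4 + r))
(l(-1)*Y(3))/98361 = -3*(12 + 2*3² + 8*3)/98361 = -3*(12 + 2*9 + 24)*(1/98361) = -3*(12 + 18 + 24)*(1/98361) = -3*54*(1/98361) = -162*1/98361 = -6/3643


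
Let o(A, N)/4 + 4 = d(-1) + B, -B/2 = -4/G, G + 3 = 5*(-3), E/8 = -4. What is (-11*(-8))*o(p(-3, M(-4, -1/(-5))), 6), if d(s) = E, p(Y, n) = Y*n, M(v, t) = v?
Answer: -115456/9 ≈ -12828.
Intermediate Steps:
E = -32 (E = 8*(-4) = -32)
G = -18 (G = -3 + 5*(-3) = -3 - 15 = -18)
d(s) = -32
B = -4/9 (B = -(-8)/(-18) = -(-8)*(-1)/18 = -2*2/9 = -4/9 ≈ -0.44444)
o(A, N) = -1312/9 (o(A, N) = -16 + 4*(-32 - 4/9) = -16 + 4*(-292/9) = -16 - 1168/9 = -1312/9)
(-11*(-8))*o(p(-3, M(-4, -1/(-5))), 6) = -11*(-8)*(-1312/9) = 88*(-1312/9) = -115456/9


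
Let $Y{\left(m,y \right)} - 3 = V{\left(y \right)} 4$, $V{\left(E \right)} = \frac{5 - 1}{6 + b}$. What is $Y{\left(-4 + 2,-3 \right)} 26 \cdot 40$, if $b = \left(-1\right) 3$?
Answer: $\frac{26000}{3} \approx 8666.7$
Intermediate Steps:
$b = -3$
$V{\left(E \right)} = \frac{4}{3}$ ($V{\left(E \right)} = \frac{5 - 1}{6 - 3} = \frac{4}{3}$)
$Y{\left(m,y \right)} = \frac{25}{3}$ ($Y{\left(m,y \right)} = 3 + \frac{4}{3} \cdot 4 = 3 + \frac{16}{3} = \frac{25}{3}$)
$Y{\left(-4 + 2,-3 \right)} 26 \cdot 40 = \frac{25}{3} \cdot 26 \cdot 40 = \frac{650}{3} \cdot 40 = \frac{26000}{3}$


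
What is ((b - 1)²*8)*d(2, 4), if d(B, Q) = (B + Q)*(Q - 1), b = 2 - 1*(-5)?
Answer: 5184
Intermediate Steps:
b = 7 (b = 2 + 5 = 7)
d(B, Q) = (-1 + Q)*(B + Q) (d(B, Q) = (B + Q)*(-1 + Q) = (-1 + Q)*(B + Q))
((b - 1)²*8)*d(2, 4) = ((7 - 1)²*8)*(4² - 1*2 - 1*4 + 2*4) = (6²*8)*(16 - 2 - 4 + 8) = (36*8)*18 = 288*18 = 5184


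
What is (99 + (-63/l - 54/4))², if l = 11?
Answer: 3080025/484 ≈ 6363.7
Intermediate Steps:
(99 + (-63/l - 54/4))² = (99 + (-63/11 - 54/4))² = (99 + (-63*1/11 - 54*¼))² = (99 + (-63/11 - 27/2))² = (99 - 423/22)² = (1755/22)² = 3080025/484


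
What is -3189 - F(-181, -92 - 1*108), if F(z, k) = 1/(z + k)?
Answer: -1215008/381 ≈ -3189.0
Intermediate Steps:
F(z, k) = 1/(k + z)
-3189 - F(-181, -92 - 1*108) = -3189 - 1/((-92 - 1*108) - 181) = -3189 - 1/((-92 - 108) - 181) = -3189 - 1/(-200 - 181) = -3189 - 1/(-381) = -3189 - 1*(-1/381) = -3189 + 1/381 = -1215008/381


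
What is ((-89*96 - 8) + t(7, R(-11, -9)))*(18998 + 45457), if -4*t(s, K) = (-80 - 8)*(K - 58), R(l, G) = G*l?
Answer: -493080750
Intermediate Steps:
t(s, K) = -1276 + 22*K (t(s, K) = -(-80 - 8)*(K - 58)/4 = -(-22)*(-58 + K) = -(5104 - 88*K)/4 = -1276 + 22*K)
((-89*96 - 8) + t(7, R(-11, -9)))*(18998 + 45457) = ((-89*96 - 8) + (-1276 + 22*(-9*(-11))))*(18998 + 45457) = ((-8544 - 8) + (-1276 + 22*99))*64455 = (-8552 + (-1276 + 2178))*64455 = (-8552 + 902)*64455 = -7650*64455 = -493080750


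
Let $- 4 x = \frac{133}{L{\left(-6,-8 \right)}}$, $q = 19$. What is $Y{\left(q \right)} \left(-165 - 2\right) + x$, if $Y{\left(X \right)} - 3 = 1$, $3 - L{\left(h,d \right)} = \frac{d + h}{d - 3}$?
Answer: $- \frac{2749}{4} \approx -687.25$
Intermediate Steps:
$L{\left(h,d \right)} = 3 - \frac{d + h}{-3 + d}$ ($L{\left(h,d \right)} = 3 - \frac{d + h}{d - 3} = 3 - \frac{d + h}{-3 + d}$)
$Y{\left(X \right)} = 4$ ($Y{\left(X \right)} = 3 + 1 = 4$)
$x = - \frac{77}{4}$ ($x = - \frac{133 \frac{1}{\frac{1}{-3 - 8} \left(-9 - -6 + 2 \left(-8\right)\right)}}{4} = - \frac{133 \frac{1}{\frac{1}{-11} \left(-9 + 6 - 16\right)}}{4} = - \frac{133 \frac{1}{\left(- \frac{1}{11}\right) \left(-19\right)}}{4} = - \frac{133 \frac{1}{\frac{19}{11}}}{4} = - \frac{133 \cdot \frac{11}{19}}{4} = \left(- \frac{1}{4}\right) 77 = - \frac{77}{4} \approx -19.25$)
$Y{\left(q \right)} \left(-165 - 2\right) + x = 4 \left(-165 - 2\right) - \frac{77}{4} = 4 \left(-167\right) - \frac{77}{4} = -668 - \frac{77}{4} = - \frac{2749}{4}$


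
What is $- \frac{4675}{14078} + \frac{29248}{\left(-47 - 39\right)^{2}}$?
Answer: $\frac{94294261}{26030222} \approx 3.6225$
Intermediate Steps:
$- \frac{4675}{14078} + \frac{29248}{\left(-47 - 39\right)^{2}} = \left(-4675\right) \frac{1}{14078} + \frac{29248}{\left(-86\right)^{2}} = - \frac{4675}{14078} + \frac{29248}{7396} = - \frac{4675}{14078} + 29248 \cdot \frac{1}{7396} = - \frac{4675}{14078} + \frac{7312}{1849} = \frac{94294261}{26030222}$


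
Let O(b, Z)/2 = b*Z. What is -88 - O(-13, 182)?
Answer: 4644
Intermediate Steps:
O(b, Z) = 2*Z*b (O(b, Z) = 2*(b*Z) = 2*(Z*b) = 2*Z*b)
-88 - O(-13, 182) = -88 - 2*182*(-13) = -88 - 1*(-4732) = -88 + 4732 = 4644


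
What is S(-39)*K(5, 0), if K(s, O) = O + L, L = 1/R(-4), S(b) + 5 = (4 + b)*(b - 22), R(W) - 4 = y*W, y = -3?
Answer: 1065/8 ≈ 133.13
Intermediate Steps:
R(W) = 4 - 3*W
S(b) = -5 + (-22 + b)*(4 + b) (S(b) = -5 + (4 + b)*(b - 22) = -5 + (4 + b)*(-22 + b) = -5 + (-22 + b)*(4 + b))
L = 1/16 (L = 1/(4 - 3*(-4)) = 1/(4 + 12) = 1/16 ≈ 0.062500)
K(s, O) = 1/16 + O (K(s, O) = O + 1/16 = 1/16 + O)
S(-39)*K(5, 0) = (-93 + (-39)² - 18*(-39))*(1/16 + 0) = (-93 + 1521 + 702)*(1/16) = 2130*(1/16) = 1065/8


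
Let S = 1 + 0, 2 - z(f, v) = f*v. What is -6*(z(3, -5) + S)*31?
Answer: -3348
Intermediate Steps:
z(f, v) = 2 - f*v
S = 1
-6*(z(3, -5) + S)*31 = -6*((2 - 1*3*(-5)) + 1)*31 = -6*((2 + 15) + 1)*31 = -6*(17 + 1)*31 = -6*18*31 = -108*31 = -3348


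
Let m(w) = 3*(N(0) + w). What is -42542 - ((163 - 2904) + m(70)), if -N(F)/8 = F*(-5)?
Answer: -40011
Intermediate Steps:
N(F) = 40*F (N(F) = -8*F*(-5) = -(-40)*F = 40*F)
m(w) = 3*w (m(w) = 3*(40*0 + w) = 3*(0 + w) = 3*w)
-42542 - ((163 - 2904) + m(70)) = -42542 - ((163 - 2904) + 3*70) = -42542 - (-2741 + 210) = -42542 - 1*(-2531) = -42542 + 2531 = -40011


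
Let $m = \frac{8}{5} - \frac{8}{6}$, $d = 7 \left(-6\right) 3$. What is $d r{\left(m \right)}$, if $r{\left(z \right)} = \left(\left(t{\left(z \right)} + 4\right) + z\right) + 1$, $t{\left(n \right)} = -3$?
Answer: $- \frac{1428}{5} \approx -285.6$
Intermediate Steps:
$d = -126$ ($d = \left(-42\right) 3 = -126$)
$m = \frac{4}{15}$ ($m = 8 \cdot \frac{1}{5} - \frac{4}{3} = \frac{8}{5} - \frac{4}{3} = \frac{4}{15} \approx 0.26667$)
$r{\left(z \right)} = 2 + z$ ($r{\left(z \right)} = \left(\left(-3 + 4\right) + z\right) + 1 = \left(1 + z\right) + 1 = 2 + z$)
$d r{\left(m \right)} = - 126 \left(2 + \frac{4}{15}\right) = \left(-126\right) \frac{34}{15} = - \frac{1428}{5}$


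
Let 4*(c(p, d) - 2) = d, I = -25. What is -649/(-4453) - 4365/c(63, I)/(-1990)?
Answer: -5579371/15064499 ≈ -0.37037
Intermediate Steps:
c(p, d) = 2 + d/4
-649/(-4453) - 4365/c(63, I)/(-1990) = -649/(-4453) - 4365/(2 + (¼)*(-25))/(-1990) = -649*(-1/4453) - 4365/(2 - 25/4)*(-1/1990) = 649/4453 - 4365/(-17/4)*(-1/1990) = 649/4453 - 4365*(-4/17)*(-1/1990) = 649/4453 + (17460/17)*(-1/1990) = 649/4453 - 1746/3383 = -5579371/15064499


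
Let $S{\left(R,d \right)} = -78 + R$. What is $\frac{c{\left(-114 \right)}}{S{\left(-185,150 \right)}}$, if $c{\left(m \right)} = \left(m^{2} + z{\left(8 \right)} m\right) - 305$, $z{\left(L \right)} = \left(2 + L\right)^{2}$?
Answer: $- \frac{1291}{263} \approx -4.9087$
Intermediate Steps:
$c{\left(m \right)} = -305 + m^{2} + 100 m$ ($c{\left(m \right)} = \left(m^{2} + \left(2 + 8\right)^{2} m\right) - 305 = \left(m^{2} + 10^{2} m\right) - 305 = \left(m^{2} + 100 m\right) - 305 = -305 + m^{2} + 100 m$)
$\frac{c{\left(-114 \right)}}{S{\left(-185,150 \right)}} = \frac{-305 + \left(-114\right)^{2} + 100 \left(-114\right)}{-78 - 185} = \frac{-305 + 12996 - 11400}{-263} = 1291 \left(- \frac{1}{263}\right) = - \frac{1291}{263}$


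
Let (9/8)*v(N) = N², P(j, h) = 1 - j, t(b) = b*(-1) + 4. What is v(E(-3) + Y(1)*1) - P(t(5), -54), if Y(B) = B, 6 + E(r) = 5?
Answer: -2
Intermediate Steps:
E(r) = -1 (E(r) = -6 + 5 = -1)
t(b) = 4 - b (t(b) = -b + 4 = 4 - b)
v(N) = 8*N²/9
v(E(-3) + Y(1)*1) - P(t(5), -54) = 8*(-1 + 1*1)²/9 - (1 - (4 - 1*5)) = 8*(-1 + 1)²/9 - (1 - (4 - 5)) = (8/9)*0² - (1 - 1*(-1)) = (8/9)*0 - (1 + 1) = 0 - 1*2 = 0 - 2 = -2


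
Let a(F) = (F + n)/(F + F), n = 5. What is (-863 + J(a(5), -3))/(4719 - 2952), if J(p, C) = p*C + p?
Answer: -865/1767 ≈ -0.48953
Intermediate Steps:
a(F) = (5 + F)/(2*F) (a(F) = (F + 5)/(F + F) = (5 + F)/((2*F)) = (5 + F)*(1/(2*F)) = (5 + F)/(2*F))
J(p, C) = p + C*p (J(p, C) = C*p + p = p + C*p)
(-863 + J(a(5), -3))/(4719 - 2952) = (-863 + ((½)*(5 + 5)/5)*(1 - 3))/(4719 - 2952) = (-863 + ((½)*(⅕)*10)*(-2))/1767 = (-863 + 1*(-2))*(1/1767) = (-863 - 2)*(1/1767) = -865*1/1767 = -865/1767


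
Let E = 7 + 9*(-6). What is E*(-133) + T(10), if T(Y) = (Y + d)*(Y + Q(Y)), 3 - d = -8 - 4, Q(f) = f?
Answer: 6751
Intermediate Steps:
d = 15 (d = 3 - (-8 - 4) = 3 - 1*(-12) = 3 + 12 = 15)
E = -47 (E = 7 - 54 = -47)
T(Y) = 2*Y*(15 + Y) (T(Y) = (Y + 15)*(Y + Y) = (15 + Y)*(2*Y) = 2*Y*(15 + Y))
E*(-133) + T(10) = -47*(-133) + 2*10*(15 + 10) = 6251 + 2*10*25 = 6251 + 500 = 6751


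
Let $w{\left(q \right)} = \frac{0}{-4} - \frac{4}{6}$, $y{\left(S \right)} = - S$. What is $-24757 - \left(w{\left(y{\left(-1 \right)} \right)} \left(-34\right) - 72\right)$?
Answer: $- \frac{74123}{3} \approx -24708.0$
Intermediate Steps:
$w{\left(q \right)} = - \frac{2}{3}$ ($w{\left(q \right)} = 0 \left(- \frac{1}{4}\right) - \frac{2}{3} = 0 - \frac{2}{3} = - \frac{2}{3}$)
$-24757 - \left(w{\left(y{\left(-1 \right)} \right)} \left(-34\right) - 72\right) = -24757 - \left(\left(- \frac{2}{3}\right) \left(-34\right) - 72\right) = -24757 - \left(\frac{68}{3} - 72\right) = -24757 - - \frac{148}{3} = -24757 + \frac{148}{3} = - \frac{74123}{3}$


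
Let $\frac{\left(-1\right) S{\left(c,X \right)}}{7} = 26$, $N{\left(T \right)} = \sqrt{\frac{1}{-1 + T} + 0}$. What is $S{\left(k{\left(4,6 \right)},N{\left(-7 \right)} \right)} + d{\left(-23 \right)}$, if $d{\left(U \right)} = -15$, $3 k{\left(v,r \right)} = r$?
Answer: $-197$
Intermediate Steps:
$k{\left(v,r \right)} = \frac{r}{3}$
$N{\left(T \right)} = \sqrt{\frac{1}{-1 + T}}$
$S{\left(c,X \right)} = -182$ ($S{\left(c,X \right)} = \left(-7\right) 26 = -182$)
$S{\left(k{\left(4,6 \right)},N{\left(-7 \right)} \right)} + d{\left(-23 \right)} = -182 - 15 = -197$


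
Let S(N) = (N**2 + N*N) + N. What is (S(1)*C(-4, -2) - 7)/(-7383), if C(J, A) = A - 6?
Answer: 31/7383 ≈ 0.0041988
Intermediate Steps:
S(N) = N + 2*N**2 (S(N) = (N**2 + N**2) + N = 2*N**2 + N = N + 2*N**2)
C(J, A) = -6 + A
(S(1)*C(-4, -2) - 7)/(-7383) = ((1*(1 + 2*1))*(-6 - 2) - 7)/(-7383) = ((1*(1 + 2))*(-8) - 7)*(-1/7383) = ((1*3)*(-8) - 7)*(-1/7383) = (3*(-8) - 7)*(-1/7383) = (-24 - 7)*(-1/7383) = -31*(-1/7383) = 31/7383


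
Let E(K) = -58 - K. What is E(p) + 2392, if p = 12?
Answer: 2322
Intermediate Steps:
E(p) + 2392 = (-58 - 1*12) + 2392 = (-58 - 12) + 2392 = -70 + 2392 = 2322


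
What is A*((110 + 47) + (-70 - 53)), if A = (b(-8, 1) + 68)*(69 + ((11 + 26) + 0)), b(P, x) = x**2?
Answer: 248676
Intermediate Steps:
A = 7314 (A = (1**2 + 68)*(69 + ((11 + 26) + 0)) = (1 + 68)*(69 + (37 + 0)) = 69*(69 + 37) = 69*106 = 7314)
A*((110 + 47) + (-70 - 53)) = 7314*((110 + 47) + (-70 - 53)) = 7314*(157 - 123) = 7314*34 = 248676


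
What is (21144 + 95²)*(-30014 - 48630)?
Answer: -2372610836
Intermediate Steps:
(21144 + 95²)*(-30014 - 48630) = (21144 + 9025)*(-78644) = 30169*(-78644) = -2372610836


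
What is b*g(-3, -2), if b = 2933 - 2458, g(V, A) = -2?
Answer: -950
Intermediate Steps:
b = 475
b*g(-3, -2) = 475*(-2) = -950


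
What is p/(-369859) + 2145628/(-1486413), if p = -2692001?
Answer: 3207845455961/549763225767 ≈ 5.8350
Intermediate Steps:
p/(-369859) + 2145628/(-1486413) = -2692001/(-369859) + 2145628/(-1486413) = -2692001*(-1/369859) + 2145628*(-1/1486413) = 2692001/369859 - 2145628/1486413 = 3207845455961/549763225767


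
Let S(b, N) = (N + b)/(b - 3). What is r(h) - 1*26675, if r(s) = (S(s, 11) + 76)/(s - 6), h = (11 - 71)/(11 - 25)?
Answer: -2886437/108 ≈ -26726.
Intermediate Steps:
S(b, N) = (N + b)/(-3 + b)
h = 30/7 (h = -60/(-14) = -60*(-1/14) = 30/7 ≈ 4.2857)
r(s) = (76 + (11 + s)/(-3 + s))/(-6 + s) (r(s) = ((11 + s)/(-3 + s) + 76)/(s - 6) = (76 + (11 + s)/(-3 + s))/(-6 + s))
r(h) - 1*26675 = 7*(-31 + 11*(30/7))/((-6 + 30/7)*(-3 + 30/7)) - 1*26675 = 7*(-31 + 330/7)/((-12/7)*(9/7)) - 26675 = 7*(-7/12)*(7/9)*(113/7) - 26675 = -5537/108 - 26675 = -2886437/108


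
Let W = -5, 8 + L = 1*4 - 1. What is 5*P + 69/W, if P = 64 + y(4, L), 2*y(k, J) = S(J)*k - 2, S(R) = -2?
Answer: 1406/5 ≈ 281.20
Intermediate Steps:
L = -5 (L = -8 + (1*4 - 1) = -8 + (4 - 1) = -8 + 3 = -5)
y(k, J) = -1 - k (y(k, J) = (-2*k - 2)/2 = (-2 - 2*k)/2 = -1 - k)
P = 59 (P = 64 + (-1 - 1*4) = 64 + (-1 - 4) = 64 - 5 = 59)
5*P + 69/W = 5*59 + 69/(-5) = 295 + 69*(-1/5) = 295 - 69/5 = 1406/5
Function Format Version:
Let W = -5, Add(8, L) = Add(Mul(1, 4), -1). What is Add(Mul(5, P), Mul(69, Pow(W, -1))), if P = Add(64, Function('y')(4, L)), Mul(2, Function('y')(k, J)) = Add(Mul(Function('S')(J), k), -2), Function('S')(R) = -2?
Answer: Rational(1406, 5) ≈ 281.20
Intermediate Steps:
L = -5 (L = Add(-8, Add(Mul(1, 4), -1)) = Add(-8, Add(4, -1)) = Add(-8, 3) = -5)
Function('y')(k, J) = Add(-1, Mul(-1, k)) (Function('y')(k, J) = Mul(Rational(1, 2), Add(Mul(-2, k), -2)) = Mul(Rational(1, 2), Add(-2, Mul(-2, k))) = Add(-1, Mul(-1, k)))
P = 59 (P = Add(64, Add(-1, Mul(-1, 4))) = Add(64, Add(-1, -4)) = Add(64, -5) = 59)
Add(Mul(5, P), Mul(69, Pow(W, -1))) = Add(Mul(5, 59), Mul(69, Pow(-5, -1))) = Add(295, Mul(69, Rational(-1, 5))) = Add(295, Rational(-69, 5)) = Rational(1406, 5)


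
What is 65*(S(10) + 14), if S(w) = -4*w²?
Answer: -25090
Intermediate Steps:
65*(S(10) + 14) = 65*(-4*10² + 14) = 65*(-4*100 + 14) = 65*(-400 + 14) = 65*(-386) = -25090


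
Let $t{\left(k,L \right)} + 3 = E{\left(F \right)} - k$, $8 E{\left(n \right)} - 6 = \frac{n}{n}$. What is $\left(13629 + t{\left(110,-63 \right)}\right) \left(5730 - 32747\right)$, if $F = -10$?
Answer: $- \frac{2921483295}{8} \approx -3.6519 \cdot 10^{8}$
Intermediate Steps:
$E{\left(n \right)} = \frac{7}{8}$ ($E{\left(n \right)} = \frac{3}{4} + \frac{n \frac{1}{n}}{8} = \frac{3}{4} + \frac{1}{8} \cdot 1 = \frac{3}{4} + \frac{1}{8} = \frac{7}{8}$)
$t{\left(k,L \right)} = - \frac{17}{8} - k$ ($t{\left(k,L \right)} = -3 - \left(- \frac{7}{8} + k\right) = - \frac{17}{8} - k$)
$\left(13629 + t{\left(110,-63 \right)}\right) \left(5730 - 32747\right) = \left(13629 - \frac{897}{8}\right) \left(5730 - 32747\right) = \left(13629 - \frac{897}{8}\right) \left(-27017\right) = \frac{108135}{8} \left(-27017\right) = - \frac{2921483295}{8}$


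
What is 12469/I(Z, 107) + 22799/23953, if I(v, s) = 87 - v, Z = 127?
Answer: -297757997/958120 ≈ -310.77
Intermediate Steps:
12469/I(Z, 107) + 22799/23953 = 12469/(87 - 1*127) + 22799/23953 = 12469/(87 - 127) + 22799*(1/23953) = 12469/(-40) + 22799/23953 = 12469*(-1/40) + 22799/23953 = -12469/40 + 22799/23953 = -297757997/958120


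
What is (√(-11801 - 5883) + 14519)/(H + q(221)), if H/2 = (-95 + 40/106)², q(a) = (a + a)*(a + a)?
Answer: 40783871/599077926 + 2809*I*√4421/299538963 ≈ 0.068078 + 0.00062353*I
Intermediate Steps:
q(a) = 4*a² (q(a) = (2*a)*(2*a) = 4*a²)
H = 50300450/2809 (H = 2*(-95 + 40/106)² = 2*(-95 + 40*(1/106))² = 2*(-95 + 20/53)² = 2*(-5015/53)² = 2*(25150225/2809) = 50300450/2809 ≈ 17907.)
(√(-11801 - 5883) + 14519)/(H + q(221)) = (√(-11801 - 5883) + 14519)/(50300450/2809 + 4*221²) = (√(-17684) + 14519)/(50300450/2809 + 4*48841) = (2*I*√4421 + 14519)/(50300450/2809 + 195364) = (14519 + 2*I*√4421)/(599077926/2809) = (14519 + 2*I*√4421)*(2809/599077926) = 40783871/599077926 + 2809*I*√4421/299538963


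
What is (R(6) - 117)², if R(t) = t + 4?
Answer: 11449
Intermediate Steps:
R(t) = 4 + t
(R(6) - 117)² = ((4 + 6) - 117)² = (10 - 117)² = (-107)² = 11449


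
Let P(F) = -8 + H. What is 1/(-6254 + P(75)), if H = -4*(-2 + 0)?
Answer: -1/6254 ≈ -0.00015990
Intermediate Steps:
H = 8 (H = -4*(-2) = 8)
P(F) = 0 (P(F) = -8 + 8 = 0)
1/(-6254 + P(75)) = 1/(-6254 + 0) = 1/(-6254) = -1/6254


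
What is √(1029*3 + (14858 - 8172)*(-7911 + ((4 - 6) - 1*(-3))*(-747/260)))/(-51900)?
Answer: -I*√99351472870/2249000 ≈ -0.14015*I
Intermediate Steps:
√(1029*3 + (14858 - 8172)*(-7911 + ((4 - 6) - 1*(-3))*(-747/260)))/(-51900) = √(3087 + 6686*(-7911 + (-2 + 3)*(-747*1/260)))*(-1/51900) = √(3087 + 6686*(-7911 + 1*(-747/260)))*(-1/51900) = √(3087 + 6686*(-7911 - 747/260))*(-1/51900) = √(3087 + 6686*(-2057607/260))*(-1/51900) = √(3087 - 6878580201/130)*(-1/51900) = √(-6878178891/130)*(-1/51900) = (3*I*√99351472870/130)*(-1/51900) = -I*√99351472870/2249000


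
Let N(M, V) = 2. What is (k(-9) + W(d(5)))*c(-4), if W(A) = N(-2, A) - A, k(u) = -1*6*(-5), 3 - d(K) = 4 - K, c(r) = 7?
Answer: 196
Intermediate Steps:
d(K) = -1 + K (d(K) = 3 - (4 - K) = 3 + (-4 + K) = -1 + K)
k(u) = 30 (k(u) = -6*(-5) = 30)
W(A) = 2 - A
(k(-9) + W(d(5)))*c(-4) = (30 + (2 - (-1 + 5)))*7 = (30 + (2 - 1*4))*7 = (30 + (2 - 4))*7 = (30 - 2)*7 = 28*7 = 196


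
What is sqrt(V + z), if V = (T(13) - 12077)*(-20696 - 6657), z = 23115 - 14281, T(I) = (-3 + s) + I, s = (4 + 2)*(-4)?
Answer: sqrt(330733957) ≈ 18186.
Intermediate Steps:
s = -24 (s = 6*(-4) = -24)
T(I) = -27 + I (T(I) = (-3 - 24) + I = -27 + I)
z = 8834
V = 330725123 (V = ((-27 + 13) - 12077)*(-20696 - 6657) = (-14 - 12077)*(-27353) = -12091*(-27353) = 330725123)
sqrt(V + z) = sqrt(330725123 + 8834) = sqrt(330733957)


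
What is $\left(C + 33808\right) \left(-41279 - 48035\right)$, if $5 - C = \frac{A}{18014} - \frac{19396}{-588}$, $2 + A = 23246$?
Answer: $- \frac{3994480157688800}{1324029} \approx -3.0169 \cdot 10^{9}$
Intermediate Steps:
$A = 23244$ ($A = -2 + 23246 = 23244$)
$C = - \frac{38763232}{1324029}$ ($C = 5 - \left(\frac{23244}{18014} - \frac{19396}{-588}\right) = 5 - \left(23244 \cdot \frac{1}{18014} - - \frac{4849}{147}\right) = 5 - \left(\frac{11622}{9007} + \frac{4849}{147}\right) = 5 - \frac{45383377}{1324029} = - \frac{38763232}{1324029} \approx -29.277$)
$\left(C + 33808\right) \left(-41279 - 48035\right) = \left(- \frac{38763232}{1324029} + 33808\right) \left(-41279 - 48035\right) = \frac{44724009200}{1324029} \left(-89314\right) = - \frac{3994480157688800}{1324029}$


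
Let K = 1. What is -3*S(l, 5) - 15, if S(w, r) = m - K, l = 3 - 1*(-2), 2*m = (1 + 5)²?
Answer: -66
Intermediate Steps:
m = 18 (m = (1 + 5)²/2 = (½)*6² = (½)*36 = 18)
l = 5 (l = 3 + 2 = 5)
S(w, r) = 17 (S(w, r) = 18 - 1*1 = 18 - 1 = 17)
-3*S(l, 5) - 15 = -3*17 - 15 = -51 - 15 = -66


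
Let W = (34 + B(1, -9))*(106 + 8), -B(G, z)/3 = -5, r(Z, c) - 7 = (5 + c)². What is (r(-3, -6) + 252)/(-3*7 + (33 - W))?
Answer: -130/2787 ≈ -0.046645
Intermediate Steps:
r(Z, c) = 7 + (5 + c)²
B(G, z) = 15 (B(G, z) = -3*(-5) = 15)
W = 5586 (W = (34 + 15)*(106 + 8) = 49*114 = 5586)
(r(-3, -6) + 252)/(-3*7 + (33 - W)) = ((7 + (5 - 6)²) + 252)/(-3*7 + (33 - 1*5586)) = ((7 + (-1)²) + 252)/(-21 + (33 - 5586)) = ((7 + 1) + 252)/(-21 - 5553) = (8 + 252)/(-5574) = 260*(-1/5574) = -130/2787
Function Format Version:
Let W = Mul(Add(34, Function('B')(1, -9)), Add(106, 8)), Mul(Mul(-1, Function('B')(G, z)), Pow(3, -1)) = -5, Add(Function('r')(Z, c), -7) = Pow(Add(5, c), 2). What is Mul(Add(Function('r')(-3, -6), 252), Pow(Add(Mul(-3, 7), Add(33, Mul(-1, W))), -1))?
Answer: Rational(-130, 2787) ≈ -0.046645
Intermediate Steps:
Function('r')(Z, c) = Add(7, Pow(Add(5, c), 2))
Function('B')(G, z) = 15 (Function('B')(G, z) = Mul(-3, -5) = 15)
W = 5586 (W = Mul(Add(34, 15), Add(106, 8)) = Mul(49, 114) = 5586)
Mul(Add(Function('r')(-3, -6), 252), Pow(Add(Mul(-3, 7), Add(33, Mul(-1, W))), -1)) = Mul(Add(Add(7, Pow(Add(5, -6), 2)), 252), Pow(Add(Mul(-3, 7), Add(33, Mul(-1, 5586))), -1)) = Mul(Add(Add(7, Pow(-1, 2)), 252), Pow(Add(-21, Add(33, -5586)), -1)) = Mul(Add(Add(7, 1), 252), Pow(Add(-21, -5553), -1)) = Mul(Add(8, 252), Pow(-5574, -1)) = Mul(260, Rational(-1, 5574)) = Rational(-130, 2787)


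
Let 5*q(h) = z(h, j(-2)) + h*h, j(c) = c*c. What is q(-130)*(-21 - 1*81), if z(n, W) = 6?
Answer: -1724412/5 ≈ -3.4488e+5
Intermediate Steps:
j(c) = c²
q(h) = 6/5 + h²/5 (q(h) = (6 + h*h)/5 = (6 + h²)/5 = 6/5 + h²/5)
q(-130)*(-21 - 1*81) = (6/5 + (⅕)*(-130)²)*(-21 - 1*81) = (6/5 + (⅕)*16900)*(-21 - 81) = (6/5 + 3380)*(-102) = (16906/5)*(-102) = -1724412/5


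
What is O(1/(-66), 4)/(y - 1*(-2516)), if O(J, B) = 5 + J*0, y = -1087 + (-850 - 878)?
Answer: -5/299 ≈ -0.016722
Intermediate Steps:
y = -2815 (y = -1087 - 1728 = -2815)
O(J, B) = 5 (O(J, B) = 5 + 0 = 5)
O(1/(-66), 4)/(y - 1*(-2516)) = 5/(-2815 - 1*(-2516)) = 5/(-2815 + 2516) = 5/(-299) = 5*(-1/299) = -5/299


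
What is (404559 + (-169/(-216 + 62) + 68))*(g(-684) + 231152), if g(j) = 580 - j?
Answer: 7241237379216/77 ≈ 9.4042e+10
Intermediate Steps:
(404559 + (-169/(-216 + 62) + 68))*(g(-684) + 231152) = (404559 + (-169/(-216 + 62) + 68))*((580 - 1*(-684)) + 231152) = (404559 + (-169/(-154) + 68))*((580 + 684) + 231152) = (404559 + (-169*(-1/154) + 68))*(1264 + 231152) = (404559 + (169/154 + 68))*232416 = (404559 + 10641/154)*232416 = (62312727/154)*232416 = 7241237379216/77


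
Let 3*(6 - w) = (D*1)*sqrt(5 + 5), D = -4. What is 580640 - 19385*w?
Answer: 464330 - 77540*sqrt(10)/3 ≈ 3.8260e+5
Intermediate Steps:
w = 6 + 4*sqrt(10)/3 (w = 6 - (-4*1)*sqrt(5 + 5)/3 = 6 - (-4)*sqrt(10)/3 = 6 + 4*sqrt(10)/3 ≈ 10.216)
580640 - 19385*w = 580640 - 19385*(6 + 4*sqrt(10)/3) = 580640 + (-116310 - 77540*sqrt(10)/3) = 464330 - 77540*sqrt(10)/3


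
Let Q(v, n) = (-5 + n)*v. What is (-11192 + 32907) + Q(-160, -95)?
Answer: 37715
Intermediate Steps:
Q(v, n) = v*(-5 + n)
(-11192 + 32907) + Q(-160, -95) = (-11192 + 32907) - 160*(-5 - 95) = 21715 - 160*(-100) = 21715 + 16000 = 37715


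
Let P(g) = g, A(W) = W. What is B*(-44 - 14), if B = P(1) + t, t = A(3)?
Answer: -232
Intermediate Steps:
t = 3
B = 4 (B = 1 + 3 = 4)
B*(-44 - 14) = 4*(-44 - 14) = 4*(-58) = -232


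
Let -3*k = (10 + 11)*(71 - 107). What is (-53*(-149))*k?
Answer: 1990044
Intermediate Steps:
k = 252 (k = -(10 + 11)*(71 - 107)/3 = -7*(-36) = -⅓*(-756) = 252)
(-53*(-149))*k = -53*(-149)*252 = 7897*252 = 1990044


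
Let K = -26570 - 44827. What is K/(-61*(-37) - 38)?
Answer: -71397/2219 ≈ -32.175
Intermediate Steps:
K = -71397
K/(-61*(-37) - 38) = -71397/(-61*(-37) - 38) = -71397/(2257 - 38) = -71397/2219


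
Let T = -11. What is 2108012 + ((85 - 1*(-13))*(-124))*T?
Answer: 2241684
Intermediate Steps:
2108012 + ((85 - 1*(-13))*(-124))*T = 2108012 + ((85 - 1*(-13))*(-124))*(-11) = 2108012 + ((85 + 13)*(-124))*(-11) = 2108012 + (98*(-124))*(-11) = 2108012 - 12152*(-11) = 2108012 + 133672 = 2241684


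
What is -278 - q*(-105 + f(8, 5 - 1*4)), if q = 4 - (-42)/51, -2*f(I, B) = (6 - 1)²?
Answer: 4909/17 ≈ 288.76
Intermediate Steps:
f(I, B) = -25/2 (f(I, B) = -(6 - 1)²/2 = -½*5² = -½*25 = -25/2)
q = 82/17 (q = 4 - (-42)/51 = 4 - 1*(-14/17) = 4 + 14/17 = 82/17 ≈ 4.8235)
-278 - q*(-105 + f(8, 5 - 1*4)) = -278 - 82*(-105 - 25/2)/17 = -278 - 82*(-235)/(17*2) = -278 - 1*(-9635/17) = -278 + 9635/17 = 4909/17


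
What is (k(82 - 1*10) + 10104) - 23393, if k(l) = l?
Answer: -13217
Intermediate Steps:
(k(82 - 1*10) + 10104) - 23393 = ((82 - 1*10) + 10104) - 23393 = ((82 - 10) + 10104) - 23393 = (72 + 10104) - 23393 = 10176 - 23393 = -13217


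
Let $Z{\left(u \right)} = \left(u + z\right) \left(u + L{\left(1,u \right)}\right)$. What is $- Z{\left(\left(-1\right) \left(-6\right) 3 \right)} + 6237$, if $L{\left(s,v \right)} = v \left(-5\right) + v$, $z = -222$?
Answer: $-4779$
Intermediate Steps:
$L{\left(s,v \right)} = - 4 v$ ($L{\left(s,v \right)} = - 5 v + v = - 4 v$)
$Z{\left(u \right)} = - 3 u \left(-222 + u\right)$ ($Z{\left(u \right)} = \left(u - 222\right) \left(u - 4 u\right) = \left(-222 + u\right) \left(- 3 u\right) = - 3 u \left(-222 + u\right)$)
$- Z{\left(\left(-1\right) \left(-6\right) 3 \right)} + 6237 = - 3 \left(-1\right) \left(-6\right) 3 \left(222 - \left(-1\right) \left(-6\right) 3\right) + 6237 = - 3 \cdot 6 \cdot 3 \left(222 - 6 \cdot 3\right) + 6237 = - 3 \cdot 18 \left(222 - 18\right) + 6237 = - 3 \cdot 18 \cdot 204 + 6237 = \left(-1\right) 11016 + 6237 = -11016 + 6237 = -4779$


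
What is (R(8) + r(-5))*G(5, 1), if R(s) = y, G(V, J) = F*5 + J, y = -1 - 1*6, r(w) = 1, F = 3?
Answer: -96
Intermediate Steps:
y = -7 (y = -1 - 6 = -7)
G(V, J) = 15 + J (G(V, J) = 3*5 + J = 15 + J)
R(s) = -7
(R(8) + r(-5))*G(5, 1) = (-7 + 1)*(15 + 1) = -6*16 = -96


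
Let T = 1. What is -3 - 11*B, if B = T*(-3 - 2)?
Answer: 52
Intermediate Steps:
B = -5 (B = 1*(-3 - 2) = 1*(-5) = -5)
-3 - 11*B = -3 - 11*(-5) = -3 + 55 = 52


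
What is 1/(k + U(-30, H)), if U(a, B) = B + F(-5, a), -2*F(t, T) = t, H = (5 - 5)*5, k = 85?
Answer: 2/175 ≈ 0.011429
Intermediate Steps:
H = 0 (H = 0*5 = 0)
F(t, T) = -t/2
U(a, B) = 5/2 + B (U(a, B) = B - 1/2*(-5) = B + 5/2 = 5/2 + B)
1/(k + U(-30, H)) = 1/(85 + (5/2 + 0)) = 1/(85 + 5/2) = 1/(175/2) = 2/175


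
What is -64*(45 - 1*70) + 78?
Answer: 1678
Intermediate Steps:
-64*(45 - 1*70) + 78 = -64*(45 - 70) + 78 = -64*(-25) + 78 = 1600 + 78 = 1678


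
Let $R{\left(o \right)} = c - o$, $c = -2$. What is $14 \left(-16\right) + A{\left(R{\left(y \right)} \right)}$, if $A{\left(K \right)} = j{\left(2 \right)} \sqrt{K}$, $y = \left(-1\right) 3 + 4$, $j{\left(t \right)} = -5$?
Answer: $-224 - 5 i \sqrt{3} \approx -224.0 - 8.6602 i$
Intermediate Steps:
$y = 1$ ($y = -3 + 4 = 1$)
$R{\left(o \right)} = -2 - o$
$A{\left(K \right)} = - 5 \sqrt{K}$
$14 \left(-16\right) + A{\left(R{\left(y \right)} \right)} = 14 \left(-16\right) - 5 \sqrt{-2 - 1} = -224 - 5 \sqrt{-2 - 1} = -224 - 5 \sqrt{-3} = -224 - 5 i \sqrt{3}$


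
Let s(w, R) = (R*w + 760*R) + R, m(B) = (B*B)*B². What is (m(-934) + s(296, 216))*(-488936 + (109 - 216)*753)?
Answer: -433397799284369336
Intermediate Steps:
m(B) = B⁴ (m(B) = B²*B² = B⁴)
s(w, R) = 761*R + R*w (s(w, R) = (760*R + R*w) + R = 761*R + R*w)
(m(-934) + s(296, 216))*(-488936 + (109 - 216)*753) = ((-934)⁴ + 216*(761 + 296))*(-488936 + (109 - 216)*753) = (761004990736 + 216*1057)*(-488936 - 107*753) = (761004990736 + 228312)*(-488936 - 80571) = 761005219048*(-569507) = -433397799284369336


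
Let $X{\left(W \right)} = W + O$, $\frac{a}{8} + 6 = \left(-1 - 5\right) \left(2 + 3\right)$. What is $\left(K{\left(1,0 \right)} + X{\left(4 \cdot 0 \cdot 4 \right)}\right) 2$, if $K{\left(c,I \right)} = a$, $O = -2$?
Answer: $-580$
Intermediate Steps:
$a = -288$ ($a = -48 + 8 \left(-1 - 5\right) \left(2 + 3\right) = -48 + 8 \left(\left(-6\right) 5\right) = -48 + 8 \left(-30\right) = -48 - 240 = -288$)
$K{\left(c,I \right)} = -288$
$X{\left(W \right)} = -2 + W$ ($X{\left(W \right)} = W - 2 = -2 + W$)
$\left(K{\left(1,0 \right)} + X{\left(4 \cdot 0 \cdot 4 \right)}\right) 2 = \left(-288 - \left(2 - 4 \cdot 0 \cdot 4\right)\right) 2 = \left(-288 + \left(-2 + 0 \cdot 4\right)\right) 2 = \left(-288 + \left(-2 + 0\right)\right) 2 = \left(-288 - 2\right) 2 = \left(-290\right) 2 = -580$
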